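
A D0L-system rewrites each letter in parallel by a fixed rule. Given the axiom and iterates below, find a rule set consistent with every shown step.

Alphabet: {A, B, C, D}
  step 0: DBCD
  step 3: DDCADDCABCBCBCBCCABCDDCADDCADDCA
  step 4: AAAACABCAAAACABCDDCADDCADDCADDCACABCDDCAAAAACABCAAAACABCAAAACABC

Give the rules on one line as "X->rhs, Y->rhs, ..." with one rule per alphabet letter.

  step 3 ⇒ step 4: DDCADDCABCBCBCBCCABCDDCADDCADDCA ⇒ AA·AA·CA·BC·AA·AA·CA·BC·DD·CA·DD·CA·DD·CA·DD·CA·CA·BC·DD·CA·AA·AA·CA·BC·AA·AA·CA·BC·AA·AA·CA·BC
    A ↦ BC
    B ↦ DD
    C ↦ CA
    D ↦ AA

A->BC, B->DD, C->CA, D->AA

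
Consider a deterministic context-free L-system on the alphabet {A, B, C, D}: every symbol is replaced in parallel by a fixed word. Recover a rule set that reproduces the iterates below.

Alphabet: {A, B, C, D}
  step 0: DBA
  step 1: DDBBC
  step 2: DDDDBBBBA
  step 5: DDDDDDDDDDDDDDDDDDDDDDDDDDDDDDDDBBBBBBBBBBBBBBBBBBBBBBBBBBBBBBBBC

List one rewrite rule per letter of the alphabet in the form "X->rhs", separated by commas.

A->C, B->BB, C->A, D->DD

  step 1 ⇒ step 2: DDBBC ⇒ DD·DD·BB·BB·A
    B ↦ BB
    C ↦ A
    D ↦ DD
  step 0 ⇒ step 1: DBA ⇒ DD·BB·C
    A ↦ C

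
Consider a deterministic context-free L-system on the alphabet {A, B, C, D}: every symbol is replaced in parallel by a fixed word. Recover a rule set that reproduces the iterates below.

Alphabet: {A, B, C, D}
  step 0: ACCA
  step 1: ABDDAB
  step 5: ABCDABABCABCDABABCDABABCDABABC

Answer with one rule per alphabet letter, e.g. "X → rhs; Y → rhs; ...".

  step 0 ⇒ step 1: ACCA ⇒ AB·D·D·AB
    A ↦ AB
    C ↦ D
    B ↦ C  (constrained at step 1)
    D ↦ AB  (constrained at step 1)

A->AB, B->C, C->D, D->AB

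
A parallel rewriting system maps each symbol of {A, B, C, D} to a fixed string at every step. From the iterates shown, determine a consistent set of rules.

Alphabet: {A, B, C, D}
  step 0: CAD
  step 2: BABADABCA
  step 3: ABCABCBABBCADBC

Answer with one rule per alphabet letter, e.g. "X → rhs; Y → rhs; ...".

  step 2 ⇒ step 3: BABADABCA ⇒ A·BC·A·BC·BAB·BC·A·D·BC
    A ↦ BC
    B ↦ A
    C ↦ D
    D ↦ BAB

A->BC, B->A, C->D, D->BAB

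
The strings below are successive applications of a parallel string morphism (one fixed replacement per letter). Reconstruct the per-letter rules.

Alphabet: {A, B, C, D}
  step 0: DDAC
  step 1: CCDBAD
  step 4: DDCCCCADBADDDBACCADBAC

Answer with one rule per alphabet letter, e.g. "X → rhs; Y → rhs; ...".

  step 0 ⇒ step 1: DDAC ⇒ C·C·DBA·D
    A ↦ DBA
    C ↦ D
    D ↦ C
    B ↦ CA  (constrained at step 1)

A->DBA, B->CA, C->D, D->C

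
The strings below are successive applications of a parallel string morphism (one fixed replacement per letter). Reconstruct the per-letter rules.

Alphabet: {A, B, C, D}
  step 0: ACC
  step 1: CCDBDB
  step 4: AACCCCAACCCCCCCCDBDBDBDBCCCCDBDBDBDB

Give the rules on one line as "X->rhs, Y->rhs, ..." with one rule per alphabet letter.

  step 0 ⇒ step 1: ACC ⇒ CC·DB·DB
    A ↦ CC
    C ↦ DB
    B ↦ AA  (constrained at step 1)
    D ↦ B  (constrained at step 1)

A->CC, B->AA, C->DB, D->B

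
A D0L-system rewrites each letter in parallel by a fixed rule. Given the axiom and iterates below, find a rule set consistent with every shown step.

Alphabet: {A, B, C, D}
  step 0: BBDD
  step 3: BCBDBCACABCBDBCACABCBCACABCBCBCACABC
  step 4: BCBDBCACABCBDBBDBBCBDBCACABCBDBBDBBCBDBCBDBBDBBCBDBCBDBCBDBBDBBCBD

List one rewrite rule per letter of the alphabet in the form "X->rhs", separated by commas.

  step 3 ⇒ step 4: BCBDBCACABCBDBCACABCBCACABCBCBCACABC ⇒ BC·BD·BC·ACA·BC·BD·B·BD·B·BC·BD·BC·ACA·BC·BD·B·BD·B·BC·BD·BC·BD·B·BD·B·BC·BD·BC·BD·BC·BD·B·BD·B·BC·BD
    A ↦ B
    B ↦ BC
    C ↦ BD
    D ↦ ACA

A->B, B->BC, C->BD, D->ACA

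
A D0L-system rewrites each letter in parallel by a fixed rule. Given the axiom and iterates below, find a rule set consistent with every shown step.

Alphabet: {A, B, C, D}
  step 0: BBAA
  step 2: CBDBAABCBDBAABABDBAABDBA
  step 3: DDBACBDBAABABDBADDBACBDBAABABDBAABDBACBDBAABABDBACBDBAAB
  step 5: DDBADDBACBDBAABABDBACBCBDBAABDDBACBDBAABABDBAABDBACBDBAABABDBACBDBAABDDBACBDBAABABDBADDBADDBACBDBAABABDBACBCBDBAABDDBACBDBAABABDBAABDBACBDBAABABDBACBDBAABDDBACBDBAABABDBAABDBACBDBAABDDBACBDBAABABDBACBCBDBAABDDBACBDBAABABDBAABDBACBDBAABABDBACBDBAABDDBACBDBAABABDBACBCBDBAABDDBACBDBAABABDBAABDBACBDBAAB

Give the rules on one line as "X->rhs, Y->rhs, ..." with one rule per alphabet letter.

  step 2 ⇒ step 3: CBDBAABCBDBAABABDBAABDBA ⇒ D·DBA·CB·DBA·AB·AB·DBA·D·DBA·CB·DBA·AB·AB·DBA·AB·DBA·CB·DBA·AB·AB·DBA·CB·DBA·AB
    A ↦ AB
    B ↦ DBA
    C ↦ D
    D ↦ CB

A->AB, B->DBA, C->D, D->CB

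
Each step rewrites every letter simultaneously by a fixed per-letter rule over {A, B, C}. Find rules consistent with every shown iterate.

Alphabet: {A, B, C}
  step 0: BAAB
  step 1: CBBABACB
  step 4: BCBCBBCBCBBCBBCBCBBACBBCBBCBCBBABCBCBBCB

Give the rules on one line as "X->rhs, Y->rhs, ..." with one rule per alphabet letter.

  step 0 ⇒ step 1: BAAB ⇒ CB·BA·BA·CB
    A ↦ BA
    B ↦ CB
    C ↦ B  (constrained at step 1)

A->BA, B->CB, C->B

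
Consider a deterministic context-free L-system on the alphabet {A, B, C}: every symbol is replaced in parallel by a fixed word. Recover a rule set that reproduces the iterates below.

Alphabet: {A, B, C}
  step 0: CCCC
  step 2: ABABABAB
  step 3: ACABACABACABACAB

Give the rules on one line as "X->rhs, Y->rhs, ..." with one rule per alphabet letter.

A->AC, B->AB, C->B

  step 2 ⇒ step 3: ABABABAB ⇒ AC·AB·AC·AB·AC·AB·AC·AB
    A ↦ AC
    B ↦ AB
    C ↦ B  (constrained at step 0)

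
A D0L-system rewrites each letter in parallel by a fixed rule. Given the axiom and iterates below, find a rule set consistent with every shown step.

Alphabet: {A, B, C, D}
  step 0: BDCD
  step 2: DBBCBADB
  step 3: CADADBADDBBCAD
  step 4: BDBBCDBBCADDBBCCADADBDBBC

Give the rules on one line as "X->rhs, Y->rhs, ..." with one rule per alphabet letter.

A->DBB, B->AD, C->B, D->C

  step 3 ⇒ step 4: CADADBADDBBCAD ⇒ B·DBB·C·DBB·C·AD·DBB·C·C·AD·AD·B·DBB·C
    A ↦ DBB
    B ↦ AD
    C ↦ B
    D ↦ C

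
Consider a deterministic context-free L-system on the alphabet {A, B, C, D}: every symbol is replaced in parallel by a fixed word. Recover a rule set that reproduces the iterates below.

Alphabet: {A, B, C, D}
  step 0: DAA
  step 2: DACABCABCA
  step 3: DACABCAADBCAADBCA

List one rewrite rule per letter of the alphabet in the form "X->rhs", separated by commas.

  step 2 ⇒ step 3: DACABCABCA ⇒ DA·CA·B·CA·AD·B·CA·AD·B·CA
    A ↦ CA
    B ↦ AD
    C ↦ B
    D ↦ DA

A->CA, B->AD, C->B, D->DA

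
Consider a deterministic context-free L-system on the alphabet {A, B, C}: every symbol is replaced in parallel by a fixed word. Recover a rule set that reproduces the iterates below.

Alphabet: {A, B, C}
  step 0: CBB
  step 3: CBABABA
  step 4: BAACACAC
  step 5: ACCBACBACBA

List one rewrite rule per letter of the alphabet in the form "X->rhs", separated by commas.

A->C, B->A, C->BA

  step 4 ⇒ step 5: BAACACAC ⇒ A·C·C·BA·C·BA·C·BA
    A ↦ C
    B ↦ A
    C ↦ BA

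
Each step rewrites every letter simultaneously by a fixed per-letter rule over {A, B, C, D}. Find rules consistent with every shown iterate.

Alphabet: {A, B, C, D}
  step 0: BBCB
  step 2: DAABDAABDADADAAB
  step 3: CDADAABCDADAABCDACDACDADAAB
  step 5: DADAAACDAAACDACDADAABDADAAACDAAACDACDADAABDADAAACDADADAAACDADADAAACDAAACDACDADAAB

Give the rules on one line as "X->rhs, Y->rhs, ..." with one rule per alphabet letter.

A->DA, B->AB, C->AA, D->C

  step 2 ⇒ step 3: DAABDAABDADADAAB ⇒ C·DA·DA·AB·C·DA·DA·AB·C·DA·C·DA·C·DA·DA·AB
    A ↦ DA
    B ↦ AB
    D ↦ C
    C ↦ AA  (constrained at step 0)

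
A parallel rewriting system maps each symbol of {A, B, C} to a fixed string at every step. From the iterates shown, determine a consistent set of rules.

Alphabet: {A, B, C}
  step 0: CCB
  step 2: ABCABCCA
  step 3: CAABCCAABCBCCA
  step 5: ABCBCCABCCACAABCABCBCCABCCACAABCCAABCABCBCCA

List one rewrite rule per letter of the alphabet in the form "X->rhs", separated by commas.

  step 2 ⇒ step 3: ABCABCCA ⇒ CA·A·BC·CA·A·BC·BC·CA
    A ↦ CA
    B ↦ A
    C ↦ BC

A->CA, B->A, C->BC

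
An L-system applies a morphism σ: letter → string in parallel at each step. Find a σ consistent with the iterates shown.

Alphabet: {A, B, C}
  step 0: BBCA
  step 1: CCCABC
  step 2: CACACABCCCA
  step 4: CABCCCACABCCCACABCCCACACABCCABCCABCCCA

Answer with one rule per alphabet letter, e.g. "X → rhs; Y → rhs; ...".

  step 1 ⇒ step 2: CCCABC ⇒ CA·CA·CA·BC·C·CA
    A ↦ BC
    B ↦ C
    C ↦ CA

A->BC, B->C, C->CA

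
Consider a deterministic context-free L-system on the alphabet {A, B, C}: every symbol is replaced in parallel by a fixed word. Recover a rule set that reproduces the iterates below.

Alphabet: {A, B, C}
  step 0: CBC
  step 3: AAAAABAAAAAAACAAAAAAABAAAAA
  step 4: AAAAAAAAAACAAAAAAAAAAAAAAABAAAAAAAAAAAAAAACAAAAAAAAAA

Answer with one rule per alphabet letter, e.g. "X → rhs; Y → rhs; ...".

A->AA, B->C, C->ABA

  step 3 ⇒ step 4: AAAAABAAAAAAACAAAAAAABAAAAA ⇒ AA·AA·AA·AA·AA·C·AA·AA·AA·AA·AA·AA·AA·ABA·AA·AA·AA·AA·AA·AA·AA·C·AA·AA·AA·AA·AA
    A ↦ AA
    B ↦ C
    C ↦ ABA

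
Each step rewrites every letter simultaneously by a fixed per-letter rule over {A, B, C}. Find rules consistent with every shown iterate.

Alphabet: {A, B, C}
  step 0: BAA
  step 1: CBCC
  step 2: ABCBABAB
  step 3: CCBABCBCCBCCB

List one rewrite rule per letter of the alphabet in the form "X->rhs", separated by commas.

A->C, B->CB, C->AB

  step 2 ⇒ step 3: ABCBABAB ⇒ C·CB·AB·CB·C·CB·C·CB
    A ↦ C
    B ↦ CB
    C ↦ AB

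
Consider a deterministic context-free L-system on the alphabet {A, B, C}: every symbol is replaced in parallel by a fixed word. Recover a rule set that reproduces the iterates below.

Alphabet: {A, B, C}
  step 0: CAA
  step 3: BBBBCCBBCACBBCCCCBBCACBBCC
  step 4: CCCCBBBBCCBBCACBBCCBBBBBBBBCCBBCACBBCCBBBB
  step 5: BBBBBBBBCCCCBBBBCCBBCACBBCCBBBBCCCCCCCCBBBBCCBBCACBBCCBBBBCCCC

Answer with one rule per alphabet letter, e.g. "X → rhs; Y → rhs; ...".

  step 4 ⇒ step 5: CCCCBBBBCCBBCACBBCCBBBBBBBBCCBBCACBBCCBBBB ⇒ BB·BB·BB·BB·C·C·C·C·BB·BB·C·C·BB·CAC·BB·C·C·BB·BB·C·C·C·C·C·C·C·C·BB·BB·C·C·BB·CAC·BB·C·C·BB·BB·C·C·C·C
    A ↦ CAC
    B ↦ C
    C ↦ BB

A->CAC, B->C, C->BB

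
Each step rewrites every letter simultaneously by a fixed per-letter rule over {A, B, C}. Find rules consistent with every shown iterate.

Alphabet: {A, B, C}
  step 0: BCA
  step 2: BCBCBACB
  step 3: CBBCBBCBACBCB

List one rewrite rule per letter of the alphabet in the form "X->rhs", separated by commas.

  step 2 ⇒ step 3: BCBCBACB ⇒ CB·B·CB·B·CB·AC·B·CB
    A ↦ AC
    B ↦ CB
    C ↦ B

A->AC, B->CB, C->B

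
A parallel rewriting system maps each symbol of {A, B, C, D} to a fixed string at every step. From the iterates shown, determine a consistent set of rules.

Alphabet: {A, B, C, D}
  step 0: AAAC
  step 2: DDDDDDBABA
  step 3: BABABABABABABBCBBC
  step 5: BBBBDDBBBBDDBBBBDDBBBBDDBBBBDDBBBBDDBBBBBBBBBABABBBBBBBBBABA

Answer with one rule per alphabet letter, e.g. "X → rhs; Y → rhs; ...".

  step 2 ⇒ step 3: DDDDDDBABA ⇒ BA·BA·BA·BA·BA·BA·BB·C·BB·C
    A ↦ C
    B ↦ BB
    D ↦ BA
    C ↦ DD  (constrained at step 0)

A->C, B->BB, C->DD, D->BA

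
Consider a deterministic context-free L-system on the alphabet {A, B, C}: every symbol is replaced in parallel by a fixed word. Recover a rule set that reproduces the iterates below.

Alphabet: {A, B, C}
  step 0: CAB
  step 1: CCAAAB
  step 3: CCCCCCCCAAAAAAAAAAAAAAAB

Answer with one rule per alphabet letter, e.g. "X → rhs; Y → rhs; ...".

A->AA, B->AB, C->CC

  step 0 ⇒ step 1: CAB ⇒ CC·AA·AB
    A ↦ AA
    B ↦ AB
    C ↦ CC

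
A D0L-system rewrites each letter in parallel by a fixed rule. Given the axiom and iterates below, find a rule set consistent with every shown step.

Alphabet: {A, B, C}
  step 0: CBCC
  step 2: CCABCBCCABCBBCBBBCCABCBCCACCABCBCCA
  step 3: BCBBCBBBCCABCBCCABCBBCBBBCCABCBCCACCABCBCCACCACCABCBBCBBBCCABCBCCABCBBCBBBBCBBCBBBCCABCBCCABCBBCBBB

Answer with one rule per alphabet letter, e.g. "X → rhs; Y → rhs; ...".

A->BB, B->CCA, C->BCB

  step 2 ⇒ step 3: CCABCBCCABCBBCBBBCCABCBCCACCABCBCCA ⇒ BCB·BCB·BB·CCA·BCB·CCA·BCB·BCB·BB·CCA·BCB·CCA·CCA·BCB·CCA·CCA·CCA·BCB·BCB·BB·CCA·BCB·CCA·BCB·BCB·BB·BCB·BCB·BB·CCA·BCB·CCA·BCB·BCB·BB
    A ↦ BB
    B ↦ CCA
    C ↦ BCB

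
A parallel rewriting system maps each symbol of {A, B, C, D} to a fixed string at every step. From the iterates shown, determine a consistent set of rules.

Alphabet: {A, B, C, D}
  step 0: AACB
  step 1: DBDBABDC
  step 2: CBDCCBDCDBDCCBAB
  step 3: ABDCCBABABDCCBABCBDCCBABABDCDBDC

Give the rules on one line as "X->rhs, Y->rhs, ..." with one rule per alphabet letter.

A->DB, B->DC, C->AB, D->CB

  step 2 ⇒ step 3: CBDCCBDCDBDCCBAB ⇒ AB·DC·CB·AB·AB·DC·CB·AB·CB·DC·CB·AB·AB·DC·DB·DC
    A ↦ DB
    B ↦ DC
    C ↦ AB
    D ↦ CB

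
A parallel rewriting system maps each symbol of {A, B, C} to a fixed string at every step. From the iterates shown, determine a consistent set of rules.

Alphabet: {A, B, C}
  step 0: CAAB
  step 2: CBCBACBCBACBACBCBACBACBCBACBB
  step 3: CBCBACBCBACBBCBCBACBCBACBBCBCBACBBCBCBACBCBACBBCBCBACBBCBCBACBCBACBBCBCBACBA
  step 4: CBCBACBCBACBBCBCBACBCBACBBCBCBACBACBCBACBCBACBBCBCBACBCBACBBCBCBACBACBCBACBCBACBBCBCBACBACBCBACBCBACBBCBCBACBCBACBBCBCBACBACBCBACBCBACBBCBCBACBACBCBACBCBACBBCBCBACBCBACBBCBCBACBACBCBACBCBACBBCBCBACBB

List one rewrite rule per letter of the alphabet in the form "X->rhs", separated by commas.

  step 3 ⇒ step 4: CBCBACBCBACBBCBCBACBCBACBBCBCBACBBCBCBACBCBACBBCBCBACBBCBCBACBCBACBBCBCBACBA ⇒ CB·CBA·CB·CBA·CBB·CB·CBA·CB·CBA·CBB·CB·CBA·CBA·CB·CBA·CB·CBA·CBB·CB·CBA·CB·CBA·CBB·CB·CBA·CBA·CB·CBA·CB·CBA·CBB·CB·CBA·CBA·CB·CBA·CB·CBA·CBB·CB·CBA·CB·CBA·CBB·CB·CBA·CBA·CB·CBA·CB·CBA·CBB·CB·CBA·CBA·CB·CBA·CB·CBA·CBB·CB·CBA·CB·CBA·CBB·CB·CBA·CBA·CB·CBA·CB·CBA·CBB·CB·CBA·CBB
    A ↦ CBB
    B ↦ CBA
    C ↦ CB

A->CBB, B->CBA, C->CB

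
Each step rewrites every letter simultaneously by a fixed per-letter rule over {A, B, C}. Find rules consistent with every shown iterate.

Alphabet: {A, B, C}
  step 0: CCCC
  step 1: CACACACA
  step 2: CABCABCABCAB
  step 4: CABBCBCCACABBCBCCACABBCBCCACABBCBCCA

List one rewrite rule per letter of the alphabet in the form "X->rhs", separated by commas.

  step 1 ⇒ step 2: CACACACA ⇒ CA·B·CA·B·CA·B·CA·B
    A ↦ B
    C ↦ CA
    B ↦ BC  (constrained at step 2)

A->B, B->BC, C->CA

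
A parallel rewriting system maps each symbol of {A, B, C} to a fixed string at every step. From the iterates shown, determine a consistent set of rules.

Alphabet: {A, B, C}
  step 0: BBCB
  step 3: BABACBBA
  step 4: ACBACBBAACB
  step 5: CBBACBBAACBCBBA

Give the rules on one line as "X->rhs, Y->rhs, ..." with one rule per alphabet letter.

A->CB, B->A, C->B

  step 4 ⇒ step 5: ACBACBBAACB ⇒ CB·B·A·CB·B·A·A·CB·CB·B·A
    A ↦ CB
    B ↦ A
    C ↦ B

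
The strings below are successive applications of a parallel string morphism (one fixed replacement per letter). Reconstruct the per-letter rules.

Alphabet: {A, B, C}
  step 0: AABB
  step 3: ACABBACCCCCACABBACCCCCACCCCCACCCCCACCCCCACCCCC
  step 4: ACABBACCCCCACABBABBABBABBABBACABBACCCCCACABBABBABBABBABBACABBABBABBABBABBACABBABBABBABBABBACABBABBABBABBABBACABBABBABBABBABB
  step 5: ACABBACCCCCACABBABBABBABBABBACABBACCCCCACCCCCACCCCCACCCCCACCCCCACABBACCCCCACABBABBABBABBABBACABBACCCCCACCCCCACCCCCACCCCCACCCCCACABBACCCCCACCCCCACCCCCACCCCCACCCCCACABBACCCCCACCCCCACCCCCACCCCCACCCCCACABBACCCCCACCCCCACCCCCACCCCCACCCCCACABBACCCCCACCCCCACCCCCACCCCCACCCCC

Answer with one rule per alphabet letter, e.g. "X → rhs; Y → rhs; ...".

  step 4 ⇒ step 5: ACABBACCCCCACABBABBABBABBABBACABBACCCCCACABBABBABBABBABBACABBABBABBABBABBACABBABBABBABBABBACABBABBABBABBABBACABBABBABBABBABB ⇒ AC·ABB·AC·CC·CC·AC·ABB·ABB·ABB·ABB·ABB·AC·ABB·AC·CC·CC·AC·CC·CC·AC·CC·CC·AC·CC·CC·AC·CC·CC·AC·ABB·AC·CC·CC·AC·ABB·ABB·ABB·ABB·ABB·AC·ABB·AC·CC·CC·AC·CC·CC·AC·CC·CC·AC·CC·CC·AC·CC·CC·AC·ABB·AC·CC·CC·AC·CC·CC·AC·CC·CC·AC·CC·CC·AC·CC·CC·AC·ABB·AC·CC·CC·AC·CC·CC·AC·CC·CC·AC·CC·CC·AC·CC·CC·AC·ABB·AC·CC·CC·AC·CC·CC·AC·CC·CC·AC·CC·CC·AC·CC·CC·AC·ABB·AC·CC·CC·AC·CC·CC·AC·CC·CC·AC·CC·CC·AC·CC·CC
    A ↦ AC
    B ↦ CC
    C ↦ ABB

A->AC, B->CC, C->ABB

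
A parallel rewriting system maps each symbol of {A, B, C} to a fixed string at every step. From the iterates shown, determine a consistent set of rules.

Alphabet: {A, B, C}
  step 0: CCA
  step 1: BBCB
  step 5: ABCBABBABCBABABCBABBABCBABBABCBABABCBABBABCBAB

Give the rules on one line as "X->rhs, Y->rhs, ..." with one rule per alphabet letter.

  step 0 ⇒ step 1: CCA ⇒ B·B·CB
    A ↦ CB
    C ↦ B
    B ↦ AB  (constrained at step 1)

A->CB, B->AB, C->B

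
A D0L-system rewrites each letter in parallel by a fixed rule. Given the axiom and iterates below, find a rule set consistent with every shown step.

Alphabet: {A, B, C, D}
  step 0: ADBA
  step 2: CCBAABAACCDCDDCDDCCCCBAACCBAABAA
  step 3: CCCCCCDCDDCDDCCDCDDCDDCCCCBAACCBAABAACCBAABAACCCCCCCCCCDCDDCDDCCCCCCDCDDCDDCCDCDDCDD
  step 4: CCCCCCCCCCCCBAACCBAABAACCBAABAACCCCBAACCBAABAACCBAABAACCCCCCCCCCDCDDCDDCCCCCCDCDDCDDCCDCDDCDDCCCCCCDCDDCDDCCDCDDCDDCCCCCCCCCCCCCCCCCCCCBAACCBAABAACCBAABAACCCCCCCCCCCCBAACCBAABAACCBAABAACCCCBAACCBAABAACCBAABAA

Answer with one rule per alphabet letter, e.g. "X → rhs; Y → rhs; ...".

  step 3 ⇒ step 4: CCCCCCDCDDCDDCCDCDDCDDCCCCBAACCBAABAACCBAABAACCCCCCCCCCDCDDCDDCCCCCCDCDDCDDCCDCDDCDD ⇒ CC·CC·CC·CC·CC·CC·BAA·CC·BAA·BAA·CC·BAA·BAA·CC·CC·BAA·CC·BAA·BAA·CC·BAA·BAA·CC·CC·CC·CC·CCD·CDD·CDD·CC·CC·CCD·CDD·CDD·CCD·CDD·CDD·CC·CC·CCD·CDD·CDD·CCD·CDD·CDD·CC·CC·CC·CC·CC·CC·CC·CC·CC·CC·BAA·CC·BAA·BAA·CC·BAA·BAA·CC·CC·CC·CC·CC·CC·BAA·CC·BAA·BAA·CC·BAA·BAA·CC·CC·BAA·CC·BAA·BAA·CC·BAA·BAA
    A ↦ CDD
    B ↦ CCD
    C ↦ CC
    D ↦ BAA

A->CDD, B->CCD, C->CC, D->BAA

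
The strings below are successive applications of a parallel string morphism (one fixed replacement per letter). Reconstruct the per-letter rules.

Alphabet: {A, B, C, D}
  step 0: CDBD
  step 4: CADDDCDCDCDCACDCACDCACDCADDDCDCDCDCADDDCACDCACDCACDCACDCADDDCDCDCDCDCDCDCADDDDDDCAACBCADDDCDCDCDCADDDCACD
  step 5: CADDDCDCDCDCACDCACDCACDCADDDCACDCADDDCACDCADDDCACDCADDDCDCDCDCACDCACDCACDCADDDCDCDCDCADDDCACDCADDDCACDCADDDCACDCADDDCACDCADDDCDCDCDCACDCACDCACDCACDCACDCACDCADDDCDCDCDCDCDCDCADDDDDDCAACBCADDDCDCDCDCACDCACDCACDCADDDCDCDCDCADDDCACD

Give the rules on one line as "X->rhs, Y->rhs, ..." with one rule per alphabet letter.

A->DDD, B->ACB, C->CA, D->CD

  step 4 ⇒ step 5: CADDDCDCDCDCACDCACDCACDCADDDCDCDCDCADDDCACDCACDCACDCACDCADDDCDCDCDCDCDCDCADDDDDDCAACBCADDDCDCDCDCADDDCACD ⇒ CA·DDD·CD·CD·CD·CA·CD·CA·CD·CA·CD·CA·DDD·CA·CD·CA·DDD·CA·CD·CA·DDD·CA·CD·CA·DDD·CD·CD·CD·CA·CD·CA·CD·CA·CD·CA·DDD·CD·CD·CD·CA·DDD·CA·CD·CA·DDD·CA·CD·CA·DDD·CA·CD·CA·DDD·CA·CD·CA·DDD·CD·CD·CD·CA·CD·CA·CD·CA·CD·CA·CD·CA·CD·CA·CD·CA·DDD·CD·CD·CD·CD·CD·CD·CA·DDD·DDD·CA·ACB·CA·DDD·CD·CD·CD·CA·CD·CA·CD·CA·CD·CA·DDD·CD·CD·CD·CA·DDD·CA·CD
    A ↦ DDD
    B ↦ ACB
    C ↦ CA
    D ↦ CD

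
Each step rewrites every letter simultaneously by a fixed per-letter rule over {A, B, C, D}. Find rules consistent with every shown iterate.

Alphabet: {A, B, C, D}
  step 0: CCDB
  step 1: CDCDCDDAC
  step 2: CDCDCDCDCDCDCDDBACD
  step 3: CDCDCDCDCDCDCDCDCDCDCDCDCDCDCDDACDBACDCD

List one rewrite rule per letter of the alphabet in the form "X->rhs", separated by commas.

  step 2 ⇒ step 3: CDCDCDCDCDCDCDDBACD ⇒ CD·CD·CD·CD·CD·CD·CD·CD·CD·CD·CD·CD·CD·CD·CD·DAC·DBA·CD·CD
    A ↦ DBA
    B ↦ DAC
    C ↦ CD
    D ↦ CD

A->DBA, B->DAC, C->CD, D->CD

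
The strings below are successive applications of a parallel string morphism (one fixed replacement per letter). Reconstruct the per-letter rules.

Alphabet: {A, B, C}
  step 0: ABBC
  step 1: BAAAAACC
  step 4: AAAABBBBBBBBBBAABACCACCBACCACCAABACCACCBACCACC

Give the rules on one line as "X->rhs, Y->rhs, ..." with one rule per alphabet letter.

  step 0 ⇒ step 1: ABBC ⇒ B·AA·AA·ACC
    A ↦ B
    B ↦ AA
    C ↦ ACC

A->B, B->AA, C->ACC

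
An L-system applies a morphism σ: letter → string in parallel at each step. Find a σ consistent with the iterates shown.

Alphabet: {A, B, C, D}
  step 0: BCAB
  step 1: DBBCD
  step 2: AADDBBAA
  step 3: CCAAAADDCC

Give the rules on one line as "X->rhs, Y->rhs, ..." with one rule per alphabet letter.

A->C, B->D, C->BB, D->AA

  step 2 ⇒ step 3: AADDBBAA ⇒ C·C·AA·AA·D·D·C·C
    A ↦ C
    B ↦ D
    D ↦ AA
  step 0 ⇒ step 1: BCAB ⇒ D·BB·C·D
    C ↦ BB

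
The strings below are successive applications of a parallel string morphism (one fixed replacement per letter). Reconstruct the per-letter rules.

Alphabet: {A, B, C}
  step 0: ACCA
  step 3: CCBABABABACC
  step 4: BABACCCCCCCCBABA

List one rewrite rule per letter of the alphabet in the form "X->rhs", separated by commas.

A->C, B->C, C->BA

  step 3 ⇒ step 4: CCBABABABACC ⇒ BA·BA·C·C·C·C·C·C·C·C·BA·BA
    A ↦ C
    B ↦ C
    C ↦ BA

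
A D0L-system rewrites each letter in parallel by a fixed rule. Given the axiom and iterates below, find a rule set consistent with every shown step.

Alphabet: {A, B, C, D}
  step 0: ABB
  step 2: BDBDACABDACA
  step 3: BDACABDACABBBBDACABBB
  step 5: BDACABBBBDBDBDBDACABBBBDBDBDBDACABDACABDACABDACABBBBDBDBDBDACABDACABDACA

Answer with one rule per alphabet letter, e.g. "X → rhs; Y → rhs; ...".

A->B, B->BD, C->B, D->ACA

  step 2 ⇒ step 3: BDBDACABDACA ⇒ BD·ACA·BD·ACA·B·B·B·BD·ACA·B·B·B
    A ↦ B
    B ↦ BD
    C ↦ B
    D ↦ ACA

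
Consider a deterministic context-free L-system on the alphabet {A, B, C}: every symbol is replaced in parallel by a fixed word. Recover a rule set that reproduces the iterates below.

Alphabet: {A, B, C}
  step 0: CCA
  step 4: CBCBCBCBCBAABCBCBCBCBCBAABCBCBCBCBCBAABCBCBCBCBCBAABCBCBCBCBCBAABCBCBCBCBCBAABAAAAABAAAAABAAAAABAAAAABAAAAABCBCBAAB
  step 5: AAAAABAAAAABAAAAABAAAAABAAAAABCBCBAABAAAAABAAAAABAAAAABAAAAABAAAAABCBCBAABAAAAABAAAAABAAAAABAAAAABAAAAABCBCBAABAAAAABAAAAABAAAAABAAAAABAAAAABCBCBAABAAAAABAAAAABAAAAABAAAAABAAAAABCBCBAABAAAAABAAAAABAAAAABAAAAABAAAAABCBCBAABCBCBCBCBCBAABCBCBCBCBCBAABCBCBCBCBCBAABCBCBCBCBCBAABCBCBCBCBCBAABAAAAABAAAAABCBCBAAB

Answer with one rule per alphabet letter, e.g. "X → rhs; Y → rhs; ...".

  step 4 ⇒ step 5: CBCBCBCBCBAABCBCBCBCBCBAABCBCBCBCBCBAABCBCBCBCBCBAABCBCBCBCBCBAABCBCBCBCBCBAABAAAAABAAAAABAAAAABAAAAABAAAAABCBCBAAB ⇒ AAA·AAB·AAA·AAB·AAA·AAB·AAA·AAB·AAA·AAB·CB·CB·AAB·AAA·AAB·AAA·AAB·AAA·AAB·AAA·AAB·AAA·AAB·CB·CB·AAB·AAA·AAB·AAA·AAB·AAA·AAB·AAA·AAB·AAA·AAB·CB·CB·AAB·AAA·AAB·AAA·AAB·AAA·AAB·AAA·AAB·AAA·AAB·CB·CB·AAB·AAA·AAB·AAA·AAB·AAA·AAB·AAA·AAB·AAA·AAB·CB·CB·AAB·AAA·AAB·AAA·AAB·AAA·AAB·AAA·AAB·AAA·AAB·CB·CB·AAB·CB·CB·CB·CB·CB·AAB·CB·CB·CB·CB·CB·AAB·CB·CB·CB·CB·CB·AAB·CB·CB·CB·CB·CB·AAB·CB·CB·CB·CB·CB·AAB·AAA·AAB·AAA·AAB·CB·CB·AAB
    A ↦ CB
    B ↦ AAB
    C ↦ AAA

A->CB, B->AAB, C->AAA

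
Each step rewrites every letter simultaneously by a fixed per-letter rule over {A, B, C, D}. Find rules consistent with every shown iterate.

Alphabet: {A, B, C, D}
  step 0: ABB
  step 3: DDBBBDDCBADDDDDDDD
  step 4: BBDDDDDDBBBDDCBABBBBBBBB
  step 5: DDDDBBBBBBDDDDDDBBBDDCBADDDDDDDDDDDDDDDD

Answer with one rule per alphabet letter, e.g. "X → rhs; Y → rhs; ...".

  step 4 ⇒ step 5: BBDDDDDDBBBDDCBABBBBBBBB ⇒ DD·DD·B·B·B·B·B·B·DD·DD·DD·B·B·B·DD·CBA·DD·DD·DD·DD·DD·DD·DD·DD
    A ↦ CBA
    B ↦ DD
    C ↦ B
    D ↦ B

A->CBA, B->DD, C->B, D->B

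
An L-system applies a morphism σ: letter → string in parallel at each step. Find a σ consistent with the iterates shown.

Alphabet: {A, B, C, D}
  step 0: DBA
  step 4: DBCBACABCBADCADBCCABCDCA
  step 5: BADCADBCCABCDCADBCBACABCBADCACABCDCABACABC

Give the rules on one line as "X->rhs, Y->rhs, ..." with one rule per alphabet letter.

A->BC, B->D, C->CA, D->BA

  step 4 ⇒ step 5: DBCBACABCBADCADBCCABCDCA ⇒ BA·D·CA·D·BC·CA·BC·D·CA·D·BC·BA·CA·BC·BA·D·CA·CA·BC·D·CA·BA·CA·BC
    A ↦ BC
    B ↦ D
    C ↦ CA
    D ↦ BA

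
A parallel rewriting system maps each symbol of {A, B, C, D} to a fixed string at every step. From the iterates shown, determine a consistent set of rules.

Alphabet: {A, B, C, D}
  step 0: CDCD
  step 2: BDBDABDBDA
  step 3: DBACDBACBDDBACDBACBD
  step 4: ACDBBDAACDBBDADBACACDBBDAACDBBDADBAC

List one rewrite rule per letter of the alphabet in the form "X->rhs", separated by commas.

  step 3 ⇒ step 4: DBACDBACBDDBACDBACBD ⇒ AC·DB·BD·A·AC·DB·BD·A·DB·AC·AC·DB·BD·A·AC·DB·BD·A·DB·AC
    A ↦ BD
    B ↦ DB
    C ↦ A
    D ↦ AC

A->BD, B->DB, C->A, D->AC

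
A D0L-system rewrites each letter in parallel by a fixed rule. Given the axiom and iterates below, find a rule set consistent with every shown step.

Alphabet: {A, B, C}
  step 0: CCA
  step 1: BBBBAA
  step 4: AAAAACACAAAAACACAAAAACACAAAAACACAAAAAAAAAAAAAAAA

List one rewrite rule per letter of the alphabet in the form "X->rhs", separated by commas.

A->AA, B->AC, C->BB

  step 0 ⇒ step 1: CCA ⇒ BB·BB·AA
    A ↦ AA
    C ↦ BB
    B ↦ AC  (constrained at step 1)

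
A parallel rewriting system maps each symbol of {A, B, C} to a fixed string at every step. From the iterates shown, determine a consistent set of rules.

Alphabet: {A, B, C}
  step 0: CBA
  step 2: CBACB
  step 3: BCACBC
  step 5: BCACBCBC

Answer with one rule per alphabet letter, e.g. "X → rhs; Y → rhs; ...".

  step 2 ⇒ step 3: CBACB ⇒ B·C·AC·B·C
    A ↦ AC
    B ↦ C
    C ↦ B

A->AC, B->C, C->B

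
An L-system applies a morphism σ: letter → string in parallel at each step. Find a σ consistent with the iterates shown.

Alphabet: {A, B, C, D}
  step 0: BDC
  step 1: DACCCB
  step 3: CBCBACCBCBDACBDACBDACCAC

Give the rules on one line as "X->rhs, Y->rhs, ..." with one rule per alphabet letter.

  step 0 ⇒ step 1: BDC ⇒ DA·CC·CB
    B ↦ DA
    C ↦ CB
    D ↦ CC
    A ↦ AC  (constrained at step 1)

A->AC, B->DA, C->CB, D->CC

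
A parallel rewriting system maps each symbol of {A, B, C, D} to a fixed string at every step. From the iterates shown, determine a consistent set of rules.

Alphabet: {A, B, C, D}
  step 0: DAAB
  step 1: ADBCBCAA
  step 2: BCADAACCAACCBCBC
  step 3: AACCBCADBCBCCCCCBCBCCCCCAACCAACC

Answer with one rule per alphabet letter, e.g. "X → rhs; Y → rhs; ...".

A->BC, B->AA, C->CC, D->AD

  step 2 ⇒ step 3: BCADAACCAACCBCBC ⇒ AA·CC·BC·AD·BC·BC·CC·CC·BC·BC·CC·CC·AA·CC·AA·CC
    A ↦ BC
    B ↦ AA
    C ↦ CC
    D ↦ AD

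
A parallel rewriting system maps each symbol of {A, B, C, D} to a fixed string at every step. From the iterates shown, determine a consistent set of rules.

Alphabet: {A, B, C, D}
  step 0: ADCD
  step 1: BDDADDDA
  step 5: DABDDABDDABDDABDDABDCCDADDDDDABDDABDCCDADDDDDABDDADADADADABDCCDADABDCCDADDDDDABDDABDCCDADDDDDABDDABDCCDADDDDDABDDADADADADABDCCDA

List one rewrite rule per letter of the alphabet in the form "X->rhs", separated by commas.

A->BD, B->CC, C->DD, D->DA

  step 0 ⇒ step 1: ADCD ⇒ BD·DA·DD·DA
    A ↦ BD
    C ↦ DD
    D ↦ DA
    B ↦ CC  (constrained at step 1)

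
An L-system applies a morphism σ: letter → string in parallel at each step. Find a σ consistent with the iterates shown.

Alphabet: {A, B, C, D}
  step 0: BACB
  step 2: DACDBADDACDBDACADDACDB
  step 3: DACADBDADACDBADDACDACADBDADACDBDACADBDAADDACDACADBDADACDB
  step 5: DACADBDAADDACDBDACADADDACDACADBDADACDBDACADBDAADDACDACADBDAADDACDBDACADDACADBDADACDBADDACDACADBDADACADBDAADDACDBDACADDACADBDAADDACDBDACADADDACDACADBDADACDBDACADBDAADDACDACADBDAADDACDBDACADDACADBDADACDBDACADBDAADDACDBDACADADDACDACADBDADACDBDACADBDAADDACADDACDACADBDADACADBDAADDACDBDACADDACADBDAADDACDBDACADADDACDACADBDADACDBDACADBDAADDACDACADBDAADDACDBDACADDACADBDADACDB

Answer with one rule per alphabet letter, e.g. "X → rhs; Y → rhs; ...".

A->AD, B->DB, C->BDA, D->DAC

  step 2 ⇒ step 3: DACDBADDACDBDACADDACDB ⇒ DAC·AD·BDA·DAC·DB·AD·DAC·DAC·AD·BDA·DAC·DB·DAC·AD·BDA·AD·DAC·DAC·AD·BDA·DAC·DB
    A ↦ AD
    B ↦ DB
    C ↦ BDA
    D ↦ DAC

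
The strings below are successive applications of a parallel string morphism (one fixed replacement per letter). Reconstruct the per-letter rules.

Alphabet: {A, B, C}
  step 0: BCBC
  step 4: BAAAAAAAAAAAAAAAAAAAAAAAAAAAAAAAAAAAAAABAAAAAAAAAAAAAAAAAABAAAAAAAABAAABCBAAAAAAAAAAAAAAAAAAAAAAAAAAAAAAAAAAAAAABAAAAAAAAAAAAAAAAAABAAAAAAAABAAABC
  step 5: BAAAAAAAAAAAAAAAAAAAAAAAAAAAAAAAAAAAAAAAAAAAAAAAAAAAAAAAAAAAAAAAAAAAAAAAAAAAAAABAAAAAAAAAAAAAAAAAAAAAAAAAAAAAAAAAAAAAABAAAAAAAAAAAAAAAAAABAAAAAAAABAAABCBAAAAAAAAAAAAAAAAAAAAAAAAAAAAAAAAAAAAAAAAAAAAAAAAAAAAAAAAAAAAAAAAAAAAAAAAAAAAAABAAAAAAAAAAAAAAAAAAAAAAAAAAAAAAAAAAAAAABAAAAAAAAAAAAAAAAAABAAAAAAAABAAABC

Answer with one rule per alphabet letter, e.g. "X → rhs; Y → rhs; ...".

  step 4 ⇒ step 5: BAAAAAAAAAAAAAAAAAAAAAAAAAAAAAAAAAAAAAABAAAAAAAAAAAAAAAAAABAAAAAAAABAAABCBAAAAAAAAAAAAAAAAAAAAAAAAAAAAAAAAAAAAAABAAAAAAAAAAAAAAAAAABAAAAAAAABAAABC ⇒ BAA·AA·AA·AA·AA·AA·AA·AA·AA·AA·AA·AA·AA·AA·AA·AA·AA·AA·AA·AA·AA·AA·AA·AA·AA·AA·AA·AA·AA·AA·AA·AA·AA·AA·AA·AA·AA·AA·AA·BAA·AA·AA·AA·AA·AA·AA·AA·AA·AA·AA·AA·AA·AA·AA·AA·AA·AA·AA·BAA·AA·AA·AA·AA·AA·AA·AA·AA·BAA·AA·AA·AA·BAA·ABC·BAA·AA·AA·AA·AA·AA·AA·AA·AA·AA·AA·AA·AA·AA·AA·AA·AA·AA·AA·AA·AA·AA·AA·AA·AA·AA·AA·AA·AA·AA·AA·AA·AA·AA·AA·AA·AA·AA·AA·BAA·AA·AA·AA·AA·AA·AA·AA·AA·AA·AA·AA·AA·AA·AA·AA·AA·AA·AA·BAA·AA·AA·AA·AA·AA·AA·AA·AA·BAA·AA·AA·AA·BAA·ABC
    A ↦ AA
    B ↦ BAA
    C ↦ ABC

A->AA, B->BAA, C->ABC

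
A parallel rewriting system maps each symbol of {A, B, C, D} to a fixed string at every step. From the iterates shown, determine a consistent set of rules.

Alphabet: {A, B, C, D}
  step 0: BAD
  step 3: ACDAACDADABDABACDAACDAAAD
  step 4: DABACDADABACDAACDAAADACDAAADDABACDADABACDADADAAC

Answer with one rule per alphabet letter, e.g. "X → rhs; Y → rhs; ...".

  step 3 ⇒ step 4: ACDAACDADABDABACDAACDAAAD ⇒ DA·B·AC·DA·DA·B·AC·DA·AC·DA·AAD·AC·DA·AAD·DA·B·AC·DA·DA·B·AC·DA·DA·DA·AC
    A ↦ DA
    B ↦ AAD
    C ↦ B
    D ↦ AC

A->DA, B->AAD, C->B, D->AC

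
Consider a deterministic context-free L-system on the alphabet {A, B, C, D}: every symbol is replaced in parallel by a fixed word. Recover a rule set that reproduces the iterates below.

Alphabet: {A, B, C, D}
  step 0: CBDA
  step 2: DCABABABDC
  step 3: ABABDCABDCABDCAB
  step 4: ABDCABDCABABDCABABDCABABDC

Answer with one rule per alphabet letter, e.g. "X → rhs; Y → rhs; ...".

  step 3 ⇒ step 4: ABABDCABDCABDCAB ⇒ AB·DC·AB·DC·A·B·AB·DC·A·B·AB·DC·A·B·AB·DC
    A ↦ AB
    B ↦ DC
    C ↦ B
    D ↦ A

A->AB, B->DC, C->B, D->A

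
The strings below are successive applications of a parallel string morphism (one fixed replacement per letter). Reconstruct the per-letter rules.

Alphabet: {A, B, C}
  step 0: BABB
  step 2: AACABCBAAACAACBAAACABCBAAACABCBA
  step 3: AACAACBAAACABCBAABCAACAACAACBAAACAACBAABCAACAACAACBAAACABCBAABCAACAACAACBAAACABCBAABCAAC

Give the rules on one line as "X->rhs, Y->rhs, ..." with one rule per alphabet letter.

A->AAC, B->ABC, C->BA

  step 2 ⇒ step 3: AACABCBAAACAACBAAACABCBAAACABCBA ⇒ AAC·AAC·BA·AAC·ABC·BA·ABC·AAC·AAC·AAC·BA·AAC·AAC·BA·ABC·AAC·AAC·AAC·BA·AAC·ABC·BA·ABC·AAC·AAC·AAC·BA·AAC·ABC·BA·ABC·AAC
    A ↦ AAC
    B ↦ ABC
    C ↦ BA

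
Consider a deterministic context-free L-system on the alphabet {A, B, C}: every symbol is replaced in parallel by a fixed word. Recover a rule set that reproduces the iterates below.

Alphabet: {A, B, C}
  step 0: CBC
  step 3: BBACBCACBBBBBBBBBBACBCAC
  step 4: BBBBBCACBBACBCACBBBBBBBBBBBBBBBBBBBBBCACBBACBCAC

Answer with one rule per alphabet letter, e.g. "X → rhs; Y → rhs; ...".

  step 3 ⇒ step 4: BBACBCACBBBBBBBBBBACBCAC ⇒ BB·BB·BC·AC·BB·AC·BC·AC·BB·BB·BB·BB·BB·BB·BB·BB·BB·BB·BC·AC·BB·AC·BC·AC
    A ↦ BC
    B ↦ BB
    C ↦ AC

A->BC, B->BB, C->AC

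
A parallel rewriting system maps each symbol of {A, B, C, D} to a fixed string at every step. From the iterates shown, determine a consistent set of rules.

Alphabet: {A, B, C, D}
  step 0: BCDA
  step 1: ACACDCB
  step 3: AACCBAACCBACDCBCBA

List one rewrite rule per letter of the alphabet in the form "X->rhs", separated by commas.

  step 0 ⇒ step 1: BCDA ⇒ AC·A·CD·CB
    A ↦ CB
    B ↦ AC
    C ↦ A
    D ↦ CD

A->CB, B->AC, C->A, D->CD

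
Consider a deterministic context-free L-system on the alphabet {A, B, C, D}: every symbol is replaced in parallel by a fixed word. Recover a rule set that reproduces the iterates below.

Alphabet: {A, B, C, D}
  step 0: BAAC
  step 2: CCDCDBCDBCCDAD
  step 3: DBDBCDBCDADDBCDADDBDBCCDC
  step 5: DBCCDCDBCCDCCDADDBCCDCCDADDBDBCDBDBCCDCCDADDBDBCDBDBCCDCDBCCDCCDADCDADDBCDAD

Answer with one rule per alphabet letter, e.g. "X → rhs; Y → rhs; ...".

  step 2 ⇒ step 3: CCDCDBCDBCCDAD ⇒ DB·DB·C·DB·C·DAD·DB·C·DAD·DB·DB·C·CD·C
    A ↦ CD
    B ↦ DAD
    C ↦ DB
    D ↦ C

A->CD, B->DAD, C->DB, D->C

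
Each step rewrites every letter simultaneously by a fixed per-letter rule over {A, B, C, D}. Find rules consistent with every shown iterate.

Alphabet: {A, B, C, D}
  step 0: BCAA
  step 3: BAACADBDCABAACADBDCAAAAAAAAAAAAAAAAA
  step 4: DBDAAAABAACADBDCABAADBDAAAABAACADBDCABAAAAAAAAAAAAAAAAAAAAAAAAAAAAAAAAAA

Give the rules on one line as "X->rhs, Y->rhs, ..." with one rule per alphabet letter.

A->AA, B->DBD, C->B, D->CA

  step 3 ⇒ step 4: BAACADBDCABAACADBDCAAAAAAAAAAAAAAAAA ⇒ DBD·AA·AA·B·AA·CA·DBD·CA·B·AA·DBD·AA·AA·B·AA·CA·DBD·CA·B·AA·AA·AA·AA·AA·AA·AA·AA·AA·AA·AA·AA·AA·AA·AA·AA·AA
    A ↦ AA
    B ↦ DBD
    C ↦ B
    D ↦ CA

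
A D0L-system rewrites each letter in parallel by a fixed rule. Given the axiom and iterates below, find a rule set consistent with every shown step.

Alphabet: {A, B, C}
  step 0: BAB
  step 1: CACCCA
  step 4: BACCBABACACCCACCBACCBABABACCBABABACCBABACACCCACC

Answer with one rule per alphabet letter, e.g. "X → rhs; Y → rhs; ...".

  step 0 ⇒ step 1: BAB ⇒ CA·CC·CA
    A ↦ CC
    B ↦ CA
    C ↦ BA  (constrained at step 1)

A->CC, B->CA, C->BA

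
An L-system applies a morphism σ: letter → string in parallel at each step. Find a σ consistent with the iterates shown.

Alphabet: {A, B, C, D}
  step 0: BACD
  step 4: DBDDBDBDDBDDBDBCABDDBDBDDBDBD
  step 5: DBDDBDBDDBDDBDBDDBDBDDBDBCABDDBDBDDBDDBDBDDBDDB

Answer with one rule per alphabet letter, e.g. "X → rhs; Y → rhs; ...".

A->B, B->D, C->BCA, D->DB

  step 4 ⇒ step 5: DBDDBDBDDBDDBDBCABDDBDBDDBDBD ⇒ DB·D·DB·DB·D·DB·D·DB·DB·D·DB·DB·D·DB·D·BCA·B·D·DB·DB·D·DB·D·DB·DB·D·DB·D·DB
    A ↦ B
    B ↦ D
    C ↦ BCA
    D ↦ DB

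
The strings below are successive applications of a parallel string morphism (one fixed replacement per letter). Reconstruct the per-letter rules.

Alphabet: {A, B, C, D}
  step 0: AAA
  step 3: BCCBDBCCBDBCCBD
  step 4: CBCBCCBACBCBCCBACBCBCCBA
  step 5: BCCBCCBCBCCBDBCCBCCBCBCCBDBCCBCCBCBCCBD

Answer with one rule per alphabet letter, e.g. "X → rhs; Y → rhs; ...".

A->BD, B->C, C->BC, D->BA

  step 4 ⇒ step 5: CBCBCCBACBCBCCBACBCBCCBA ⇒ BC·C·BC·C·BC·BC·C·BD·BC·C·BC·C·BC·BC·C·BD·BC·C·BC·C·BC·BC·C·BD
    A ↦ BD
    B ↦ C
    C ↦ BC
  step 3 ⇒ step 4: BCCBDBCCBDBCCBD ⇒ C·BC·BC·C·BA·C·BC·BC·C·BA·C·BC·BC·C·BA
    D ↦ BA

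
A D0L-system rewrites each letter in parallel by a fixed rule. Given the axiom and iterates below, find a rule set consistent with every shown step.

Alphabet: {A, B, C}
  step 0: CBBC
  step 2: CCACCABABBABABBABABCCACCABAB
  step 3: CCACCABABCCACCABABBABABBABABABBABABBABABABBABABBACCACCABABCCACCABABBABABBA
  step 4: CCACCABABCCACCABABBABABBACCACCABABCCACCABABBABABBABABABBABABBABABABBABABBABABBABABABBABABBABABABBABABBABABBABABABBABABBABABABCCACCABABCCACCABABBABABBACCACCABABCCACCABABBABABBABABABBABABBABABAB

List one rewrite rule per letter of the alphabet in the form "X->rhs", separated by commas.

  step 3 ⇒ step 4: CCACCABABCCACCABABBABABBABABABBABABBABABABBABABBACCACCABABCCACCABABBABABBA ⇒ CCA·CCA·BAB·CCA·CCA·BAB·BA·BAB·BA·CCA·CCA·BAB·CCA·CCA·BAB·BA·BAB·BA·BA·BAB·BA·BAB·BA·BA·BAB·BA·BAB·BA·BAB·BA·BA·BAB·BA·BAB·BA·BA·BAB·BA·BAB·BA·BAB·BA·BA·BAB·BA·BAB·BA·BA·BAB·CCA·CCA·BAB·CCA·CCA·BAB·BA·BAB·BA·CCA·CCA·BAB·CCA·CCA·BAB·BA·BAB·BA·BA·BAB·BA·BAB·BA·BA·BAB
    A ↦ BAB
    B ↦ BA
    C ↦ CCA

A->BAB, B->BA, C->CCA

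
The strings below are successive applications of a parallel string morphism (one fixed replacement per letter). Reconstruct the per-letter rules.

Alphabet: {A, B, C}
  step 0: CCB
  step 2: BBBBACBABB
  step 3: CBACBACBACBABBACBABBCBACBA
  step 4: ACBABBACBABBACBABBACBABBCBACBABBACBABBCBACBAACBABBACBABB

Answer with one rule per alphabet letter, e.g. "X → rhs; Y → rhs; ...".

A->BB, B->CBA, C->A

  step 3 ⇒ step 4: CBACBACBACBABBACBABBCBACBA ⇒ A·CBA·BB·A·CBA·BB·A·CBA·BB·A·CBA·BB·CBA·CBA·BB·A·CBA·BB·CBA·CBA·A·CBA·BB·A·CBA·BB
    A ↦ BB
    B ↦ CBA
    C ↦ A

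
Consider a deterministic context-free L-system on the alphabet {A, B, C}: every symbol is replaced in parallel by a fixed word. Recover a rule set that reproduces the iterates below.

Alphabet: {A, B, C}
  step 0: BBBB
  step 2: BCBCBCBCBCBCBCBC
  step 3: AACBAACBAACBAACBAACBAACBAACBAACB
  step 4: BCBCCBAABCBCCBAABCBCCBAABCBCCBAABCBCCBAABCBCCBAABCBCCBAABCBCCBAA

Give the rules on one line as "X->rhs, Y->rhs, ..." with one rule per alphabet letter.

A->BC, B->AA, C->CB

  step 3 ⇒ step 4: AACBAACBAACBAACBAACBAACBAACBAACB ⇒ BC·BC·CB·AA·BC·BC·CB·AA·BC·BC·CB·AA·BC·BC·CB·AA·BC·BC·CB·AA·BC·BC·CB·AA·BC·BC·CB·AA·BC·BC·CB·AA
    A ↦ BC
    B ↦ AA
    C ↦ CB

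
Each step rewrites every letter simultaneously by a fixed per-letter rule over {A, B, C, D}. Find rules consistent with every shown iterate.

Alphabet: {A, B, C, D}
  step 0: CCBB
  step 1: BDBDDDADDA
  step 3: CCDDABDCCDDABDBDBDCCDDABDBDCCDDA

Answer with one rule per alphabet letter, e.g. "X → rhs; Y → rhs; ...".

A->DDA, B->DDA, C->BD, D->C

  step 0 ⇒ step 1: CCBB ⇒ BD·BD·DDA·DDA
    B ↦ DDA
    C ↦ BD
    A ↦ DDA  (constrained at step 1)
    D ↦ C  (constrained at step 1)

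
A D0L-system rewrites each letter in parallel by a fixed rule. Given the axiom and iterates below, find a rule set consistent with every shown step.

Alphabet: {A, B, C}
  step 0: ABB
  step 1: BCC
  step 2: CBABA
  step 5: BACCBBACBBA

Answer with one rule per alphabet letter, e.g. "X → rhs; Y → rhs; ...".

A->B, B->C, C->BA

  step 1 ⇒ step 2: BCC ⇒ C·BA·BA
    B ↦ C
    C ↦ BA
  step 0 ⇒ step 1: ABB ⇒ B·C·C
    A ↦ B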